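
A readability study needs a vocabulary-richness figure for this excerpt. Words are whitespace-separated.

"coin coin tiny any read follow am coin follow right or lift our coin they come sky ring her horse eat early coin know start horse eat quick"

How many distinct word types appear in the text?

Distinct types: {am, any, coin, come, early, eat, follow, her, horse, know, lift, or, our, quick, read, right, ring, sky, start, they, tiny}
V = 21

21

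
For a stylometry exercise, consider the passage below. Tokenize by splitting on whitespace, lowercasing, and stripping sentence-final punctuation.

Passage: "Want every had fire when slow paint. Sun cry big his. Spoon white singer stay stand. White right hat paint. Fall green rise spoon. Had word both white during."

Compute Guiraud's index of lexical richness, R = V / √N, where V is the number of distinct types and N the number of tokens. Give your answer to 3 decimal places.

N = 29, V = 24.
√N = 5.385165
R = 24 / 5.385165 = 4.457

4.457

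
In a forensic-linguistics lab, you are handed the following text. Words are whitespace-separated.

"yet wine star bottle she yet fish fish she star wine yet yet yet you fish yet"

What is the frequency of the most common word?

Frequencies: yet:6, fish:3, wine:2, star:2, she:2, bottle:1, you:1
Most common: 'yet' with frequency 6.

6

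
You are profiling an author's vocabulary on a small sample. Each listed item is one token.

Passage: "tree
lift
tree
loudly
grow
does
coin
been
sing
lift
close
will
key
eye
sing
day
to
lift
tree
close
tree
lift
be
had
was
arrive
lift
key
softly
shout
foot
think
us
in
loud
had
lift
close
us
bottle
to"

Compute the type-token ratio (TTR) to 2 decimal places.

N = 41 tokens, V = 26 types.
TTR = V / N = 26 / 41 = 0.63

0.63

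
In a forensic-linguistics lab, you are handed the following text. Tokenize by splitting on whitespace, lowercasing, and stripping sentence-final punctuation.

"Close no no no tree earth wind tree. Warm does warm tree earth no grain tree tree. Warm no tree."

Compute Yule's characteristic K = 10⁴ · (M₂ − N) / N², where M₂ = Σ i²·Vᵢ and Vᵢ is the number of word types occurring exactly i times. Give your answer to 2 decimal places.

Frequencies: tree:6, no:5, warm:3, earth:2, close:1, wind:1, does:1, grain:1
N = 20. Frequency spectrum: V_1=4, V_2=1, V_3=1, V_5=1, V_6=1
M₂ = 1²·4 + 2²·1 + 3²·1 + 5²·1 + 6²·1 = 78
K = 10000 × (78 − 20) / 20² = 1450.00

1450.00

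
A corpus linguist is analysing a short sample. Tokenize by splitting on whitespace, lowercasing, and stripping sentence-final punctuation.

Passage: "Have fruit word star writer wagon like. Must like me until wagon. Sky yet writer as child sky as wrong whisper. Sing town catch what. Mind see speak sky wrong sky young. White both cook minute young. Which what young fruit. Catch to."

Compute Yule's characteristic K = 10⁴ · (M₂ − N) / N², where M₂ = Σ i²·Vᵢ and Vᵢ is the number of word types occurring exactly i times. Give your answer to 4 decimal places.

Frequencies: sky:4, young:3, fruit:2, writer:2, wagon:2, like:2, as:2, wrong:2, catch:2, what:2, have:1, word:1, star:1, must:1, me:1, until:1, yet:1, child:1, whisper:1, sing:1, … (10 more, each freq 1)
N = 43. Frequency spectrum: V_1=20, V_2=8, V_3=1, V_4=1
M₂ = 1²·20 + 2²·8 + 3²·1 + 4²·1 = 77
K = 10000 × (77 − 43) / 43² = 183.8832

183.8832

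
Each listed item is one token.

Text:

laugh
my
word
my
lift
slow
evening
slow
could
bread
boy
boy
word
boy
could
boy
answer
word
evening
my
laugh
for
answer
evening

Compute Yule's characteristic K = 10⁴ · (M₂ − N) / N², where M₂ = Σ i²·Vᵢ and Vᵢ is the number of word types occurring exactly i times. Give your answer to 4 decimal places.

659.7222

Frequencies: boy:4, my:3, word:3, evening:3, laugh:2, slow:2, could:2, answer:2, lift:1, bread:1, for:1
N = 24. Frequency spectrum: V_1=3, V_2=4, V_3=3, V_4=1
M₂ = 1²·3 + 2²·4 + 3²·3 + 4²·1 = 62
K = 10000 × (62 − 24) / 24² = 659.7222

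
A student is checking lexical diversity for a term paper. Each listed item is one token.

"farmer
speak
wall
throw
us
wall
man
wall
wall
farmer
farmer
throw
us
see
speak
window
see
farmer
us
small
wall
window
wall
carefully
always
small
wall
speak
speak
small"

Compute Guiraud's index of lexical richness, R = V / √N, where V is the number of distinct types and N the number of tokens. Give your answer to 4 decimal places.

2.0083

N = 30, V = 11.
√N = 5.477226
R = 11 / 5.477226 = 2.0083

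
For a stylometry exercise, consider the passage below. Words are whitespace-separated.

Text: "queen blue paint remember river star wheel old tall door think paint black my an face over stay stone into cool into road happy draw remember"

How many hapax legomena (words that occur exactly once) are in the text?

20

Frequencies: paint:2, remember:2, into:2, queen:1, blue:1, river:1, star:1, wheel:1, old:1, tall:1, door:1, think:1, black:1, my:1, an:1, face:1, over:1, stay:1, stone:1, cool:1, … (3 more, each freq 1)
Hapax (freq=1): an, black, blue, cool, door, draw, face, happy, my, old, over, queen, river, road, star, stay, stone, tall, think, wheel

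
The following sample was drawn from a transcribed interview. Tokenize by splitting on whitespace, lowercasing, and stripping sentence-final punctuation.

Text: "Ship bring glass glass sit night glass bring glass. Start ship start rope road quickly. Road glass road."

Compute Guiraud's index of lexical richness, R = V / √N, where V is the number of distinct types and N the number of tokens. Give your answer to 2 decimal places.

2.12

N = 18, V = 9.
√N = 4.242641
R = 9 / 4.242641 = 2.12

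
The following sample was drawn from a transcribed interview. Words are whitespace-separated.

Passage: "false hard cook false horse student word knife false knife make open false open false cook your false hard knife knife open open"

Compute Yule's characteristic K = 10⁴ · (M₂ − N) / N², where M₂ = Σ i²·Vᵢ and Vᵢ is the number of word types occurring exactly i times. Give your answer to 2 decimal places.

1096.41

Frequencies: false:6, knife:4, open:4, hard:2, cook:2, horse:1, student:1, word:1, make:1, your:1
N = 23. Frequency spectrum: V_1=5, V_2=2, V_4=2, V_6=1
M₂ = 1²·5 + 2²·2 + 4²·2 + 6²·1 = 81
K = 10000 × (81 − 23) / 23² = 1096.41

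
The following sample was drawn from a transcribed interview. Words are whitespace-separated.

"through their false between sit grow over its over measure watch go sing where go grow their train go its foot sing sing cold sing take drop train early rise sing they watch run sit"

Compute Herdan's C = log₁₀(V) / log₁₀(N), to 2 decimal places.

N = 35, V = 22.
log₁₀(V) = 1.342423, log₁₀(N) = 1.544068
C = 1.342423 / 1.544068 = 0.87

0.87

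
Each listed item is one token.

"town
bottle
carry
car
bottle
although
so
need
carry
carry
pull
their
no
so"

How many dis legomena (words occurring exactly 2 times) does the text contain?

2

Frequencies: carry:3, bottle:2, so:2, town:1, car:1, although:1, need:1, pull:1, their:1, no:1
Words with frequency 2: bottle, so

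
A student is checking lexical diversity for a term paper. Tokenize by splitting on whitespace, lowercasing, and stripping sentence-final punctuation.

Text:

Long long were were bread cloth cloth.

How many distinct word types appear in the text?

Distinct types: {bread, cloth, long, were}
V = 4

4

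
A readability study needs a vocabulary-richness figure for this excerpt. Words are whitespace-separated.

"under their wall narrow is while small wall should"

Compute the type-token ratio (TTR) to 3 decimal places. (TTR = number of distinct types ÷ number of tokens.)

N = 9 tokens, V = 8 types.
TTR = V / N = 8 / 9 = 0.889

0.889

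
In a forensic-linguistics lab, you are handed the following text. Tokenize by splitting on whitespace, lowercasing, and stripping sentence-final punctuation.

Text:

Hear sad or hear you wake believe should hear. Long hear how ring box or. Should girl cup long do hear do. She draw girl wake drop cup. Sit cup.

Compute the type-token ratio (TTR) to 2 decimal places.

N = 30 tokens, V = 18 types.
TTR = V / N = 18 / 30 = 0.60

0.60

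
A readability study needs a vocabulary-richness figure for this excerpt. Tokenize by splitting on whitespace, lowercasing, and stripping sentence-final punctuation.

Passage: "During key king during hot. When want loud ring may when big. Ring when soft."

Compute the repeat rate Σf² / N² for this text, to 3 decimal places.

0.111

Frequencies: when:3, during:2, ring:2, key:1, king:1, hot:1, want:1, loud:1, may:1, big:1, soft:1
Σf² = 25; N² = 225
Repeat rate = 25 / 225 = 0.111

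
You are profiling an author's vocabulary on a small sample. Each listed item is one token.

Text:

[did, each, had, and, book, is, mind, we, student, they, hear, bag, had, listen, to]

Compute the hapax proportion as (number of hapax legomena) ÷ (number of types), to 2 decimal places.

Frequencies: had:2, did:1, each:1, and:1, book:1, is:1, mind:1, we:1, student:1, they:1, hear:1, bag:1, listen:1, to:1
Hapax count = 13; type count = 14.
Ratio = 13 / 14 = 0.93

0.93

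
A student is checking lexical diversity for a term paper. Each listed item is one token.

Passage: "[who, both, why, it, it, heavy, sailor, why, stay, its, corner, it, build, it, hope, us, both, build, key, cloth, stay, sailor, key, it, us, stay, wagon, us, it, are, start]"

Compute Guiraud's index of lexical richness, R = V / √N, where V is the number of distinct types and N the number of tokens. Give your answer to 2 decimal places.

N = 31, V = 17.
√N = 5.567764
R = 17 / 5.567764 = 3.05

3.05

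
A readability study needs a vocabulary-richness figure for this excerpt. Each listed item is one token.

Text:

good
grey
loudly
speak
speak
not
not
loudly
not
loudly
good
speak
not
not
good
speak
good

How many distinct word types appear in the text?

Distinct types: {good, grey, loudly, not, speak}
V = 5

5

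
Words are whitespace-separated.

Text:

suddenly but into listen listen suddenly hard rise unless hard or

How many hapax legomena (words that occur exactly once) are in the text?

5

Frequencies: suddenly:2, listen:2, hard:2, but:1, into:1, rise:1, unless:1, or:1
Hapax (freq=1): but, into, or, rise, unless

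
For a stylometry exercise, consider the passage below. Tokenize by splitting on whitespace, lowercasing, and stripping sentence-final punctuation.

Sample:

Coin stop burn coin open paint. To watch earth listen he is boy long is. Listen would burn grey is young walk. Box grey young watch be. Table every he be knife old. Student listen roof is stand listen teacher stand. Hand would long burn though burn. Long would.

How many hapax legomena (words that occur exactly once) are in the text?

17

Frequencies: burn:4, listen:4, is:4, long:3, would:3, coin:2, watch:2, he:2, grey:2, young:2, be:2, stand:2, stop:1, open:1, paint:1, to:1, earth:1, boy:1, walk:1, box:1, … (9 more, each freq 1)
Hapax (freq=1): box, boy, earth, every, hand, knife, old, open, paint, roof, stop, student, table, teacher, though, to, walk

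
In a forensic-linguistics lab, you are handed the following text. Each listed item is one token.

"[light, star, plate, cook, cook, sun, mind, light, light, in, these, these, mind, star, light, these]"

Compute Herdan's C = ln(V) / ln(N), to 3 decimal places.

N = 16, V = 8.
ln(V) = 2.079442, ln(N) = 2.772589
C = 2.079442 / 2.772589 = 0.750

0.750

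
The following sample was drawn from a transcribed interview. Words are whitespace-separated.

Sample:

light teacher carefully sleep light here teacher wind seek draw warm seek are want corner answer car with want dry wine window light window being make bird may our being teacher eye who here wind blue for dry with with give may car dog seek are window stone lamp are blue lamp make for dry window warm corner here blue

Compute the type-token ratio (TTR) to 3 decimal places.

0.517

N = 60 tokens, V = 31 types.
TTR = V / N = 31 / 60 = 0.517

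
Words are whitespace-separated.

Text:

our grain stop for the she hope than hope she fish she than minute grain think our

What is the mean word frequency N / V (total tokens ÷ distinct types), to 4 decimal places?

N = 17 tokens, V = 11 types.
Mean frequency = N / V = 17 / 11 = 1.5455

1.5455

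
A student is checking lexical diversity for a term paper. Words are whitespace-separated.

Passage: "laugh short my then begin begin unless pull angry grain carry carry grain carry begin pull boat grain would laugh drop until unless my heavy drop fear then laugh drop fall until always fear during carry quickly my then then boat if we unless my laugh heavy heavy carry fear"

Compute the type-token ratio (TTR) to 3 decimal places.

0.440

N = 50 tokens, V = 22 types.
TTR = V / N = 22 / 50 = 0.440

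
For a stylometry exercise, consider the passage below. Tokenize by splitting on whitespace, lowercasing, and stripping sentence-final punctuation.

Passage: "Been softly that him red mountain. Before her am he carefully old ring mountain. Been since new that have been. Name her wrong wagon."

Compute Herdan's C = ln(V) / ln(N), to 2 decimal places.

N = 24, V = 19.
ln(V) = 2.944439, ln(N) = 3.178054
C = 2.944439 / 3.178054 = 0.93

0.93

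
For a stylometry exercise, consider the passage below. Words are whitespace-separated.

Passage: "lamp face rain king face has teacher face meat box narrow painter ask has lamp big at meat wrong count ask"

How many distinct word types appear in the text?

Distinct types: {ask, at, big, box, count, face, has, king, lamp, meat, narrow, painter, rain, teacher, wrong}
V = 15

15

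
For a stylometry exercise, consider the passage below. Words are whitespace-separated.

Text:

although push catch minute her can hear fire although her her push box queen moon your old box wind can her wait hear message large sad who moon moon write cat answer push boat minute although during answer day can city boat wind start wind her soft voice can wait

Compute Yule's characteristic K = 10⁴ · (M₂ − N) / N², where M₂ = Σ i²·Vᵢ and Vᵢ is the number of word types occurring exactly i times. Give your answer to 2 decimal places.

272.00

Frequencies: her:5, can:4, although:3, push:3, moon:3, wind:3, minute:2, hear:2, box:2, wait:2, answer:2, boat:2, catch:1, fire:1, queen:1, your:1, old:1, message:1, large:1, sad:1, … (9 more, each freq 1)
N = 50. Frequency spectrum: V_1=17, V_2=6, V_3=4, V_4=1, V_5=1
M₂ = 1²·17 + 2²·6 + 3²·4 + 4²·1 + 5²·1 = 118
K = 10000 × (118 − 50) / 50² = 272.00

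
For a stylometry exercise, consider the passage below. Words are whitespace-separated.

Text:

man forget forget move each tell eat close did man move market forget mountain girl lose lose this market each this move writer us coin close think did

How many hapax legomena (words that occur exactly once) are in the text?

Frequencies: forget:3, move:3, man:2, each:2, close:2, did:2, market:2, lose:2, this:2, tell:1, eat:1, mountain:1, girl:1, writer:1, us:1, coin:1, think:1
Hapax (freq=1): coin, eat, girl, mountain, tell, think, us, writer

8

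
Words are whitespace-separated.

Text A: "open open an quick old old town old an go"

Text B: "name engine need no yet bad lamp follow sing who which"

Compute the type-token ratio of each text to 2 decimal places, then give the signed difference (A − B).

-0.40

TTR(A) = 6/10 = 0.60
TTR(B) = 11/11 = 1.00
Difference = 0.60 − 1.00 = -0.40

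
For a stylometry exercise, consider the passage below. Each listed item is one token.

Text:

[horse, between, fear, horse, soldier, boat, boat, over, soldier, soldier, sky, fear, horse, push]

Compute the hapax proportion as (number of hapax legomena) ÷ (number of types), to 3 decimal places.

Frequencies: horse:3, soldier:3, fear:2, boat:2, between:1, over:1, sky:1, push:1
Hapax count = 4; type count = 8.
Ratio = 4 / 8 = 0.500

0.500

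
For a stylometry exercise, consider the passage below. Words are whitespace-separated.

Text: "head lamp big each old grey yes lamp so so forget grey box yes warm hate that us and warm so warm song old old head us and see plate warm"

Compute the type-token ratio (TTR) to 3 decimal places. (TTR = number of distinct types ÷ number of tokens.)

N = 31 tokens, V = 18 types.
TTR = V / N = 18 / 31 = 0.581

0.581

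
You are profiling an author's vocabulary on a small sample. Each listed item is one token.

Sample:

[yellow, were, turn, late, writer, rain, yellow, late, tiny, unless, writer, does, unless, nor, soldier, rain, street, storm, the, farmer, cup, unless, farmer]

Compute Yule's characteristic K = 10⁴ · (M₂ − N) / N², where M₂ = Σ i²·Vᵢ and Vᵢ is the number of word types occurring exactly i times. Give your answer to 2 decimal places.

Frequencies: unless:3, yellow:2, late:2, writer:2, rain:2, farmer:2, were:1, turn:1, tiny:1, does:1, nor:1, soldier:1, street:1, storm:1, the:1, cup:1
N = 23. Frequency spectrum: V_1=10, V_2=5, V_3=1
M₂ = 1²·10 + 2²·5 + 3²·1 = 39
K = 10000 × (39 − 23) / 23² = 302.46

302.46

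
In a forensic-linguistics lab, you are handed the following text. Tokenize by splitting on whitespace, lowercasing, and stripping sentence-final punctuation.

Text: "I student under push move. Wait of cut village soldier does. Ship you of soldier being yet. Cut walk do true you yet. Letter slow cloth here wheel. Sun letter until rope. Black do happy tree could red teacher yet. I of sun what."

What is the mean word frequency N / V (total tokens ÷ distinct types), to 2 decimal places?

N = 44 tokens, V = 33 types.
Mean frequency = N / V = 44 / 33 = 1.33

1.33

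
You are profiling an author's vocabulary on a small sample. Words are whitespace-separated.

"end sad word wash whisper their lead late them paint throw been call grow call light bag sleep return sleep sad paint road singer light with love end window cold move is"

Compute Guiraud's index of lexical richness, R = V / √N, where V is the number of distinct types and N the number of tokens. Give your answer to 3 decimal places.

4.596

N = 32, V = 26.
√N = 5.656854
R = 26 / 5.656854 = 4.596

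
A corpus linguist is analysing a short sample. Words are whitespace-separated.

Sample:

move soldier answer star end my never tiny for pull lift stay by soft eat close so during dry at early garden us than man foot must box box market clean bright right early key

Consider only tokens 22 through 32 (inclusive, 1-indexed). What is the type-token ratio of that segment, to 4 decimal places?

Segment tokens 22–32: garden, us, than, man, foot, must, box, box, market, clean, bright
Segment N = 11, segment V = 10.
TTR = 10 / 11 = 0.9091

0.9091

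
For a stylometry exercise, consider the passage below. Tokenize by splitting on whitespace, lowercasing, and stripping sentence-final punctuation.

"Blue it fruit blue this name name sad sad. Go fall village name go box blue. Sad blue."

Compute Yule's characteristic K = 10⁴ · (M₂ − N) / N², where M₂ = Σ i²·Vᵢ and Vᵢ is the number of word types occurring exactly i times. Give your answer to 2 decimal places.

Frequencies: blue:4, name:3, sad:3, go:2, it:1, fruit:1, this:1, fall:1, village:1, box:1
N = 18. Frequency spectrum: V_1=6, V_2=1, V_3=2, V_4=1
M₂ = 1²·6 + 2²·1 + 3²·2 + 4²·1 = 44
K = 10000 × (44 − 18) / 18² = 802.47

802.47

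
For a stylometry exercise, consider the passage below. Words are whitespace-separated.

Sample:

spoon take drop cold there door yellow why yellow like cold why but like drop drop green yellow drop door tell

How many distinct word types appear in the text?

12

Distinct types: {but, cold, door, drop, green, like, spoon, take, tell, there, why, yellow}
V = 12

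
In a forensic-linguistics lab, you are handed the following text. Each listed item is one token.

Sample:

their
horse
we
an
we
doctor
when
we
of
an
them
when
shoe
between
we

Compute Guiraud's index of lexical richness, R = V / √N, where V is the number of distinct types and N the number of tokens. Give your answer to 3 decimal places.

N = 15, V = 10.
√N = 3.872983
R = 10 / 3.872983 = 2.582

2.582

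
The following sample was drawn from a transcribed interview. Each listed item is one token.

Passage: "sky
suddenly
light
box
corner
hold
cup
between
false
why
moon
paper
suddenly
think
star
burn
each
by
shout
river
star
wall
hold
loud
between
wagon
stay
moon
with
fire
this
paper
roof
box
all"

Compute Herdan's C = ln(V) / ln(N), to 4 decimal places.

N = 35, V = 28.
ln(V) = 3.332205, ln(N) = 3.555348
C = 3.332205 / 3.555348 = 0.9372

0.9372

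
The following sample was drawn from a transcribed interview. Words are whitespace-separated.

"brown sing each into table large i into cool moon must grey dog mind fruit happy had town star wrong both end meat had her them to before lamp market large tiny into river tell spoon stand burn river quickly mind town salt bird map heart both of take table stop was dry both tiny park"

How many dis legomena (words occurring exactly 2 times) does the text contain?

Frequencies: into:3, both:3, table:2, large:2, mind:2, had:2, town:2, tiny:2, river:2, brown:1, sing:1, each:1, i:1, cool:1, moon:1, must:1, grey:1, dog:1, fruit:1, happy:1, … (25 more, each freq 1)
Words with frequency 2: had, large, mind, river, table, tiny, town

7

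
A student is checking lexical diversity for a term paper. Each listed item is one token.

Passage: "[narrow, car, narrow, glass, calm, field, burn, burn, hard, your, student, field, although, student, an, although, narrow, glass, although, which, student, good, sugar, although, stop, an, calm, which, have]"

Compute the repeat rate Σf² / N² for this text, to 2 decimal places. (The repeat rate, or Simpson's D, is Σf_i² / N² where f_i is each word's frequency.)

Frequencies: although:4, narrow:3, student:3, glass:2, calm:2, field:2, burn:2, an:2, which:2, car:1, hard:1, your:1, good:1, sugar:1, stop:1, have:1
Σf² = 65; N² = 841
Repeat rate = 65 / 841 = 0.08

0.08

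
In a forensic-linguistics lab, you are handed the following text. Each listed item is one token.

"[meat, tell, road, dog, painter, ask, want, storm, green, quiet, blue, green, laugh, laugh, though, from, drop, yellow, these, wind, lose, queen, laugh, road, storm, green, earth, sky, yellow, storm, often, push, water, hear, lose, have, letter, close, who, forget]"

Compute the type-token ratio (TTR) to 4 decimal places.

0.7750

N = 40 tokens, V = 31 types.
TTR = V / N = 31 / 40 = 0.7750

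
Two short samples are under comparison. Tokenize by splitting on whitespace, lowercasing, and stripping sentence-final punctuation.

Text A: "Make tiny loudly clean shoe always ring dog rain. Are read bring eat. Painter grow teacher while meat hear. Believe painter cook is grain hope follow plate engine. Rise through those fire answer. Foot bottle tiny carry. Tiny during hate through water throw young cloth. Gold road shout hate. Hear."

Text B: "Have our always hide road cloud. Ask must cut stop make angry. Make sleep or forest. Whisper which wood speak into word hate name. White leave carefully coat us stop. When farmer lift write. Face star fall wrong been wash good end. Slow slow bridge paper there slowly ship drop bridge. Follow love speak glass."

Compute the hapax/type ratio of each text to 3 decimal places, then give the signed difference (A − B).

A: hapax=39, V=44, ratio=0.886
B: hapax=45, V=50, ratio=0.900
Difference = 0.886 − 0.900 = -0.014

-0.014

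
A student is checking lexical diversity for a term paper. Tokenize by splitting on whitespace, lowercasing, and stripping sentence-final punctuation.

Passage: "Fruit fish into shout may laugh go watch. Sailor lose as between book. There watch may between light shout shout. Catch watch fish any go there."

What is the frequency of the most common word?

3

Frequencies: shout:3, watch:3, fish:2, may:2, go:2, between:2, there:2, fruit:1, into:1, laugh:1, sailor:1, lose:1, as:1, book:1, light:1, catch:1, any:1
Most common: 'shout' with frequency 3.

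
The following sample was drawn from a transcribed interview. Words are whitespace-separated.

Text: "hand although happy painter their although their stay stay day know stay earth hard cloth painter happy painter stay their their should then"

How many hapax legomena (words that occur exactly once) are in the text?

8

Frequencies: their:4, stay:4, painter:3, although:2, happy:2, hand:1, day:1, know:1, earth:1, hard:1, cloth:1, should:1, then:1
Hapax (freq=1): cloth, day, earth, hand, hard, know, should, then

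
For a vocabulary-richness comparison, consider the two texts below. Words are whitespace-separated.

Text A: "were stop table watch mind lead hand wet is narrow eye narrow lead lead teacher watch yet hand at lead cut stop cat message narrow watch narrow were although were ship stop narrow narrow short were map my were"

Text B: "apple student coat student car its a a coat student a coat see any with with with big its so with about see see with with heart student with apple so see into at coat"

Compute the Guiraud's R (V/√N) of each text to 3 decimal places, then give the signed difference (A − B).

0.988

A: V=22, N=39, R=3.523
B: V=15, N=35, R=2.535
Difference = 3.523 − 2.535 = 0.988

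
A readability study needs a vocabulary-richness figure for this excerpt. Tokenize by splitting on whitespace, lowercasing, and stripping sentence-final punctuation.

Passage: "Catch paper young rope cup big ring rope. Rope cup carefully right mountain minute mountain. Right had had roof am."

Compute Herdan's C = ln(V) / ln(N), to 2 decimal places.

0.88

N = 20, V = 14.
ln(V) = 2.639057, ln(N) = 2.995732
C = 2.639057 / 2.995732 = 0.88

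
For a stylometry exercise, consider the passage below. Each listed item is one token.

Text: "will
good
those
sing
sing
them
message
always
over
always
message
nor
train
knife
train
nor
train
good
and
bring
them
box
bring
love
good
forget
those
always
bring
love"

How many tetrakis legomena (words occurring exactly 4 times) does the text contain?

Frequencies: good:3, always:3, train:3, bring:3, those:2, sing:2, them:2, message:2, nor:2, love:2, will:1, over:1, knife:1, and:1, box:1, forget:1
Words with frequency 4: (none)

0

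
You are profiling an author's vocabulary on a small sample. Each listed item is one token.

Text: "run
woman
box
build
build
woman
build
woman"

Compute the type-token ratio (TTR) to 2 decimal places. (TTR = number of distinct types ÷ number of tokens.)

0.50

N = 8 tokens, V = 4 types.
TTR = V / N = 4 / 8 = 0.50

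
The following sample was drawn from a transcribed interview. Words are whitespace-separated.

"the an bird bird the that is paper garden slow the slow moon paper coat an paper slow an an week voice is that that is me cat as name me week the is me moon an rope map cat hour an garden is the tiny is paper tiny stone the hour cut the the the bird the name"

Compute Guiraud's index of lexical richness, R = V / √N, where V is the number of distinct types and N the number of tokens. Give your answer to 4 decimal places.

N = 59, V = 22.
√N = 7.681146
R = 22 / 7.681146 = 2.8642

2.8642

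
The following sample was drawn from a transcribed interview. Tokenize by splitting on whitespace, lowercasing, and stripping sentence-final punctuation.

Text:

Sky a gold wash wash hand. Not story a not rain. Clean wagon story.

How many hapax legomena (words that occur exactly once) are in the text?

6

Frequencies: a:2, wash:2, not:2, story:2, sky:1, gold:1, hand:1, rain:1, clean:1, wagon:1
Hapax (freq=1): clean, gold, hand, rain, sky, wagon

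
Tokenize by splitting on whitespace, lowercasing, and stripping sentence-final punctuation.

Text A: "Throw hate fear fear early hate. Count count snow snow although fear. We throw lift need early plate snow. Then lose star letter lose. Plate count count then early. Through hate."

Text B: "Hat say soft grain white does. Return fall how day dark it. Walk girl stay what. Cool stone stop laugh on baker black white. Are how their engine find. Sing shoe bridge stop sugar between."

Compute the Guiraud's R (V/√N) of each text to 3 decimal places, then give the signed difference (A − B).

-2.535

A: V=16, N=31, R=2.874
B: V=32, N=35, R=5.409
Difference = 2.874 − 5.409 = -2.535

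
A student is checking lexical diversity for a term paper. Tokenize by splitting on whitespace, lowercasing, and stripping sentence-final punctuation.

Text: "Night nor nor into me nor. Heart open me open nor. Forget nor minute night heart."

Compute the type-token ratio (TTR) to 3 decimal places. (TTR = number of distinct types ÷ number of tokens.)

N = 16 tokens, V = 8 types.
TTR = V / N = 8 / 16 = 0.500

0.500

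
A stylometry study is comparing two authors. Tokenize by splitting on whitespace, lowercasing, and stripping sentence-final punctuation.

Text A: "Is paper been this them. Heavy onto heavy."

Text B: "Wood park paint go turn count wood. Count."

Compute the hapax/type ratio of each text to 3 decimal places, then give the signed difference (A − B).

0.190

A: hapax=6, V=7, ratio=0.857
B: hapax=4, V=6, ratio=0.667
Difference = 0.857 − 0.667 = 0.190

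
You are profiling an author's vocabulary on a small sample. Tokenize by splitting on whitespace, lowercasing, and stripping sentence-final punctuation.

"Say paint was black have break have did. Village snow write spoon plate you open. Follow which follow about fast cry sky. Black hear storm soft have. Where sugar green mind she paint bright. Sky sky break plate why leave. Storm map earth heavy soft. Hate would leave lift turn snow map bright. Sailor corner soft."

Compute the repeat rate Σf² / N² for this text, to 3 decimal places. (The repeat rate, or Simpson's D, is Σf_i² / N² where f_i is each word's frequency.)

0.030

Frequencies: have:3, sky:3, soft:3, paint:2, black:2, break:2, snow:2, plate:2, follow:2, storm:2, bright:2, leave:2, map:2, say:1, was:1, did:1, village:1, write:1, spoon:1, you:1, … (20 more, each freq 1)
Σf² = 94; N² = 3136
Repeat rate = 94 / 3136 = 0.030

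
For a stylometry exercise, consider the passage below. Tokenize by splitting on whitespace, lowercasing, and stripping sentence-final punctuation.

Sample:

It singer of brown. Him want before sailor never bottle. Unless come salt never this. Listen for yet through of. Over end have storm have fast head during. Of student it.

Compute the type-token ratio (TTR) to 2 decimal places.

0.84

N = 31 tokens, V = 26 types.
TTR = V / N = 26 / 31 = 0.84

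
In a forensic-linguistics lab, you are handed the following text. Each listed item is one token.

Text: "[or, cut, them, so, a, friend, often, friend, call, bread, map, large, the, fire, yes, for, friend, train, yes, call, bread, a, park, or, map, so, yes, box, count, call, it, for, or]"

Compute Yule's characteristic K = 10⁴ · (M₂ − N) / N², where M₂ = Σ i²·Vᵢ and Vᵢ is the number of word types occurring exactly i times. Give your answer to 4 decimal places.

312.2130

Frequencies: or:3, friend:3, call:3, yes:3, so:2, a:2, bread:2, map:2, for:2, cut:1, them:1, often:1, large:1, the:1, fire:1, train:1, park:1, box:1, count:1, it:1
N = 33. Frequency spectrum: V_1=11, V_2=5, V_3=4
M₂ = 1²·11 + 2²·5 + 3²·4 = 67
K = 10000 × (67 − 33) / 33² = 312.2130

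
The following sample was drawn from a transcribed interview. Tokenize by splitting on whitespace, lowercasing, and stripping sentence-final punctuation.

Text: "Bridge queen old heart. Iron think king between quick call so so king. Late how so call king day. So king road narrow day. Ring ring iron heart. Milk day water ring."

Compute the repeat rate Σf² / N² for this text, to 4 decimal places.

Frequencies: king:4, so:4, day:3, ring:3, heart:2, iron:2, call:2, bridge:1, queen:1, old:1, think:1, between:1, quick:1, late:1, how:1, road:1, narrow:1, milk:1, water:1
Σf² = 74; N² = 1024
Repeat rate = 74 / 1024 = 0.0723

0.0723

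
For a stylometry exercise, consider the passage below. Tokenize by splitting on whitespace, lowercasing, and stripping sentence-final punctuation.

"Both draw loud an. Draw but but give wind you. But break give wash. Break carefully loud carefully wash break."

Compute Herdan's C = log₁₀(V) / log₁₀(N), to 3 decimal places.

0.800

N = 20, V = 11.
log₁₀(V) = 1.041393, log₁₀(N) = 1.301030
C = 1.041393 / 1.301030 = 0.800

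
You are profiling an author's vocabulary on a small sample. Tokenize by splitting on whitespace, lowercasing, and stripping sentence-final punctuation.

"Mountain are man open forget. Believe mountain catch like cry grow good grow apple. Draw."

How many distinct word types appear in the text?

13

Distinct types: {apple, are, believe, catch, cry, draw, forget, good, grow, like, man, mountain, open}
V = 13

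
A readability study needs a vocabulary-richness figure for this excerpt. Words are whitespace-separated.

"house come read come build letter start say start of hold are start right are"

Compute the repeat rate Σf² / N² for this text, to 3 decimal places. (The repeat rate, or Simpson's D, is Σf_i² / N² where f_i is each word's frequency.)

Frequencies: start:3, come:2, are:2, house:1, read:1, build:1, letter:1, say:1, of:1, hold:1, right:1
Σf² = 25; N² = 225
Repeat rate = 25 / 225 = 0.111

0.111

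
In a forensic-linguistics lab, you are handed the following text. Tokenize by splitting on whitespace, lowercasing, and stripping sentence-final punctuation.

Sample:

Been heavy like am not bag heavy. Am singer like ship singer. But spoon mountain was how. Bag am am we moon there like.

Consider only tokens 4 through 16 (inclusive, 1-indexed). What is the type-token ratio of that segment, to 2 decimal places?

Segment tokens 4–16: am, not, bag, heavy, am, singer, like, ship, singer, but, spoon, mountain, was
Segment N = 13, segment V = 11.
TTR = 11 / 13 = 0.85

0.85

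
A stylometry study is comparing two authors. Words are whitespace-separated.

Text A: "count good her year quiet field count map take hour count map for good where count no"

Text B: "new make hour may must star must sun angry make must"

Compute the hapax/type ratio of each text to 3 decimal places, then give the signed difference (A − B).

A: hapax=9, V=12, ratio=0.750
B: hapax=6, V=8, ratio=0.750
Difference = 0.750 − 0.750 = 0.000

0.000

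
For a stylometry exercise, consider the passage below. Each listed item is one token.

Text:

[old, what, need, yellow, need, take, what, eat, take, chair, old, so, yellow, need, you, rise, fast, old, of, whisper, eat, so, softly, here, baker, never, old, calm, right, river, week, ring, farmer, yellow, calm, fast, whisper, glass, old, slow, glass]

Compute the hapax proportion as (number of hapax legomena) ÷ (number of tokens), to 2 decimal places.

0.34

Frequencies: old:5, need:3, yellow:3, what:2, take:2, eat:2, so:2, fast:2, whisper:2, calm:2, glass:2, chair:1, you:1, rise:1, of:1, softly:1, here:1, baker:1, never:1, right:1, … (5 more, each freq 1)
Hapax count = 14; token count = 41.
Ratio = 14 / 41 = 0.34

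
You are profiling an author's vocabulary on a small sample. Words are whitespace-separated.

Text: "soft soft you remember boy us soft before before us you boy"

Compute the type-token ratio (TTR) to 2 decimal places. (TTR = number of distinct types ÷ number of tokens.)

N = 12 tokens, V = 6 types.
TTR = V / N = 6 / 12 = 0.50

0.50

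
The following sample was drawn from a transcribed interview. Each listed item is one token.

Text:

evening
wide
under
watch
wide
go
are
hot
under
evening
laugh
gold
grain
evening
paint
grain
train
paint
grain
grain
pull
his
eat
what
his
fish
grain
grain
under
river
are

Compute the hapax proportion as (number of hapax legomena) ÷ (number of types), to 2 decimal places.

0.61

Frequencies: grain:6, evening:3, under:3, wide:2, are:2, paint:2, his:2, watch:1, go:1, hot:1, laugh:1, gold:1, train:1, pull:1, eat:1, what:1, fish:1, river:1
Hapax count = 11; type count = 18.
Ratio = 11 / 18 = 0.61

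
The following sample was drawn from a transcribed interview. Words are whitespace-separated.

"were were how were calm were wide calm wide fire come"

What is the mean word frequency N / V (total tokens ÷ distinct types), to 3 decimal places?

1.833

N = 11 tokens, V = 6 types.
Mean frequency = N / V = 11 / 6 = 1.833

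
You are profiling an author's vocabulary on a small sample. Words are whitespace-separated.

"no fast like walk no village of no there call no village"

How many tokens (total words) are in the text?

12

Tokens: no, fast, like, walk, no, village, of, no, there, call, no, village
N = 12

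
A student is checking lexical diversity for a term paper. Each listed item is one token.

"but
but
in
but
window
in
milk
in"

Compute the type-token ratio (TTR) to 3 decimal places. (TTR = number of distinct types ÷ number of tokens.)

N = 8 tokens, V = 4 types.
TTR = V / N = 4 / 8 = 0.500

0.500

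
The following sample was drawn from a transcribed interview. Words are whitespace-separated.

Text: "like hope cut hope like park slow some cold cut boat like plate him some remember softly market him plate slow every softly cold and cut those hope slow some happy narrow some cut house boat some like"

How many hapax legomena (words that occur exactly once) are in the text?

9

Frequencies: some:5, like:4, cut:4, hope:3, slow:3, cold:2, boat:2, plate:2, him:2, softly:2, park:1, remember:1, market:1, every:1, and:1, those:1, happy:1, narrow:1, house:1
Hapax (freq=1): and, every, happy, house, market, narrow, park, remember, those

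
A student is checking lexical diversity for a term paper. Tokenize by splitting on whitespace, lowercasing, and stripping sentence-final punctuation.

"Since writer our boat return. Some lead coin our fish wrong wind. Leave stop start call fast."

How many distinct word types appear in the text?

16

Distinct types: {boat, call, coin, fast, fish, lead, leave, our, return, since, some, start, stop, wind, writer, wrong}
V = 16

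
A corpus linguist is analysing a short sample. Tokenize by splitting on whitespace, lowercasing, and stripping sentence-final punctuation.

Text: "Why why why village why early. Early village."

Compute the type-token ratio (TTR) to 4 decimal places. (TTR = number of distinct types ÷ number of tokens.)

0.3750

N = 8 tokens, V = 3 types.
TTR = V / N = 3 / 8 = 0.3750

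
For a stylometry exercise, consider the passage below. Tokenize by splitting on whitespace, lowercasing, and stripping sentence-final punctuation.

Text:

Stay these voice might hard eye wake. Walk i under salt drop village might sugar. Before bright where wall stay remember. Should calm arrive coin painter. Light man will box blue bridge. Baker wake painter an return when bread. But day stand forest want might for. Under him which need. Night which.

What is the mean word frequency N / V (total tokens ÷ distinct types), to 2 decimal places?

1.16

N = 52 tokens, V = 45 types.
Mean frequency = N / V = 52 / 45 = 1.16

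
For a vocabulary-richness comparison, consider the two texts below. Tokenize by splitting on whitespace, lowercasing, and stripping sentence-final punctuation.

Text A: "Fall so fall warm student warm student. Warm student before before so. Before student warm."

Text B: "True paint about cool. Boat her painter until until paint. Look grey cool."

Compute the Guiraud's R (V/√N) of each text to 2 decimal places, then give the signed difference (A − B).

-1.48

A: V=5, N=15, R=1.29
B: V=10, N=13, R=2.77
Difference = 1.29 − 2.77 = -1.48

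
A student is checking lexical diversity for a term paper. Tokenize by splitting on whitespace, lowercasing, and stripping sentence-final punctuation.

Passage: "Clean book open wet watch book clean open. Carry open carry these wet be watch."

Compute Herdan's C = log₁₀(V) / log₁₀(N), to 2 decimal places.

0.77

N = 15, V = 8.
log₁₀(V) = 0.903090, log₁₀(N) = 1.176091
C = 0.903090 / 1.176091 = 0.77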